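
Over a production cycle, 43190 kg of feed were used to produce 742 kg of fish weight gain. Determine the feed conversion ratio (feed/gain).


FCR = feed consumed / weight gained
FCR = 43190 kg / 742 kg = 58.2075

58.2075


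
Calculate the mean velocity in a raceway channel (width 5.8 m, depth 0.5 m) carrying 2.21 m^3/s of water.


Cross-sectional area = W * d = 5.8 * 0.5 = 2.9 m^2
Velocity = Q / A = 2.21 / 2.9 = 0.762069 m/s

0.762069 m/s


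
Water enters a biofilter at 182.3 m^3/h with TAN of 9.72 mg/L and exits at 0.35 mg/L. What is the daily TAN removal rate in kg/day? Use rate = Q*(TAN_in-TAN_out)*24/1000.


Concentration drop: TAN_in - TAN_out = 9.72 - 0.35 = 9.37 mg/L
Hourly TAN removed = Q * dTAN = 182.3 m^3/h * 9.37 mg/L = 1708.151 g/h  (m^3/h * mg/L = g/h)
Daily TAN removed = 1708.151 * 24 = 40995.624 g/day
Convert to kg/day: 40995.624 / 1000 = 40.995624 kg/day

40.995624 kg/day


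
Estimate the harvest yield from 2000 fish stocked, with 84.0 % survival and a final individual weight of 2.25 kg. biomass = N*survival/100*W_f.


Survivors = 2000 * 84.0/100 = 1680 fish
Harvest biomass = survivors * W_f = 1680 * 2.25 = 3780 kg

3780 kg


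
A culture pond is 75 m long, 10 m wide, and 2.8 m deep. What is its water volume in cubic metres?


Base area = L * W = 75 * 10 = 750 m^2
Volume = area * depth = 750 * 2.8 = 2100 m^3

2100 m^3


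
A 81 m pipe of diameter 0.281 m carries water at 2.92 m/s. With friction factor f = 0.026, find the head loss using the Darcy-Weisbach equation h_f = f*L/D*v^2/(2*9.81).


v^2 = 2.92^2 = 8.5264 m^2/s^2
L/D = 81/0.281 = 288.25623
h_f = f*(L/D)*v^2/(2g) = 0.026 * 288.25623 * 8.5264 / 19.62 = 3.25701 m

3.25701 m


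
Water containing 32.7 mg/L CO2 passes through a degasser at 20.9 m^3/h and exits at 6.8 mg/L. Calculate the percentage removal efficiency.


CO2_out / CO2_in = 6.8 / 32.7 = 0.20795107
Fraction remaining = 0.20795107
efficiency = (1 - 0.20795107) * 100 = 79.2049 %

79.2049 %


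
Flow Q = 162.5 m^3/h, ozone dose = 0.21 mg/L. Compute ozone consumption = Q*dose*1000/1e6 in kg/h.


O3 demand (mg/h) = Q * dose * 1000 = 162.5 * 0.21 * 1000 = 34125 mg/h
Convert mg to kg: 34125 / 1e6 = 0.034125 kg/h

0.034125 kg/h


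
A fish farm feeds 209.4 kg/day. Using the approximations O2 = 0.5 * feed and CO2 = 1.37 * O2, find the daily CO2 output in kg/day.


O2 = 209.4 * 0.5 = 104.7
CO2 = 104.7 * 1.37 = 143.439

143.439 kg/day


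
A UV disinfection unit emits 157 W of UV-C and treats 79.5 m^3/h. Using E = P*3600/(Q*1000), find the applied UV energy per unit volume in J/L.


Energy delivered per hour = 157 W * 3600 s = 565200 J/h
Volume treated per hour = 79.5 m^3/h * 1000 = 79500 L/h
dose = 565200 / 79500 = 7.10943 J/L

7.10943 J/L


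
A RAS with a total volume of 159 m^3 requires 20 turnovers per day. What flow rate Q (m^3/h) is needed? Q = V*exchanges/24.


Daily recirculation volume = 159 m^3 * 20 = 3180 m^3/day
Flow rate Q = daily volume / 24 h = 3180 / 24 = 132.5 m^3/h

132.5 m^3/h


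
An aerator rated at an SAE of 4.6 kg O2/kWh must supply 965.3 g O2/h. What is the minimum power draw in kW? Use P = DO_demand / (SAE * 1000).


SAE in g O2/kWh = 4.6 * 1000 = 4600 g/kWh
P = DO_demand / SAE_g = 965.3 / 4600 = 0.209848 kW

0.209848 kW


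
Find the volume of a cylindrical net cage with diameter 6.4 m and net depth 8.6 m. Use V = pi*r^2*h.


r = d/2 = 6.4/2 = 3.2 m
Base area = pi*r^2 = pi*3.2^2 = 32.169909 m^2
Volume = 32.169909 * 8.6 = 276.661 m^3

276.661 m^3


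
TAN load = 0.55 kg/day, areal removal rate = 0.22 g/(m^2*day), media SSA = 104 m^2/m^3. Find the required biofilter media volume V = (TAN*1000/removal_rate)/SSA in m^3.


A = 0.55*1000 / 0.22 = 2500 m^2
V = 2500 / 104 = 24.0385

24.0385 m^3


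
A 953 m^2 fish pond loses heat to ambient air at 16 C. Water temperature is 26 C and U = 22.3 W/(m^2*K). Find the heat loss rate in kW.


Temperature difference dT = 26 - 16 = 10 K
Heat loss (W) = U * A * dT = 22.3 * 953 * 10 = 212519 W
Convert to kW: 212519 / 1000 = 212.519 kW

212.519 kW


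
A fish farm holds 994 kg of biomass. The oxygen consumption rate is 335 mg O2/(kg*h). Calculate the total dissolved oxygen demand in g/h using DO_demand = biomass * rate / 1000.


Total O2 consumption (mg/h) = 994 kg * 335 mg/(kg*h) = 332990 mg/h
Convert to g/h: 332990 / 1000 = 332.99 g/h

332.99 g/h


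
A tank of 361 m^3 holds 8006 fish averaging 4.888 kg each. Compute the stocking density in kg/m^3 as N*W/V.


Total biomass = 8006 fish * 4.888 kg = 39133.328 kg
Density = total biomass / volume = 39133.328 / 361 = 108.403 kg/m^3

108.403 kg/m^3


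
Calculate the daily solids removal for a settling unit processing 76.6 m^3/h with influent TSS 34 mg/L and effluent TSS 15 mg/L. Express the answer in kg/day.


Concentration drop: TSS_in - TSS_out = 34 - 15 = 19 mg/L
Hourly solids removed = Q * dTSS = 76.6 m^3/h * 19 mg/L = 1455.4 g/h  (m^3/h * mg/L = g/h)
Daily solids removed = 1455.4 * 24 = 34929.6 g/day
Convert g to kg: 34929.6 / 1000 = 34.9296 kg/day

34.9296 kg/day


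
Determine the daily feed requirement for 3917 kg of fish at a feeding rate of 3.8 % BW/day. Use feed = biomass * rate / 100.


Feeding rate fraction = 3.8% / 100 = 0.038
Daily feed = 3917 kg * 0.038 = 148.846 kg/day

148.846 kg/day


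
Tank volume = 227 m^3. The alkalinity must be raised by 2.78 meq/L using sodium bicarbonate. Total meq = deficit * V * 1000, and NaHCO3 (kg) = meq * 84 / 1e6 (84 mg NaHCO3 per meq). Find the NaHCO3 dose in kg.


Tank volume in L = 227 m^3 * 1000 = 227000 L
Total meq required = 2.78 meq/L * 227000 L = 631060 meq
NaHCO3 mass = 631060 meq * 84 mg/meq / 1e6 = 53.009 kg

53.009 kg


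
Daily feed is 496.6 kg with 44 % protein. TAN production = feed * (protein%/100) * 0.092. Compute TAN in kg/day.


Protein in feed = 496.6 * 44/100 = 218.504 kg/day
TAN = protein * 0.092 = 218.504 * 0.092 = 20.102368 kg/day

20.102368 kg/day


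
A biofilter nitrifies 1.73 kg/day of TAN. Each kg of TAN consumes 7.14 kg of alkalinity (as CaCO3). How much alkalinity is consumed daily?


Alkalinity factor: 7.14 kg CaCO3 consumed per kg TAN nitrified
alk = 1.73 kg TAN * 7.14 = 12.3522 kg CaCO3/day

12.3522 kg CaCO3/day


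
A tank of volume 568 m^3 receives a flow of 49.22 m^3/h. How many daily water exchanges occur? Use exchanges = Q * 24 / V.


Daily flow volume = 49.22 m^3/h * 24 h = 1181.28 m^3/day
Exchanges = daily flow / tank volume = 1181.28 / 568 = 2.07972 exchanges/day

2.07972 exchanges/day


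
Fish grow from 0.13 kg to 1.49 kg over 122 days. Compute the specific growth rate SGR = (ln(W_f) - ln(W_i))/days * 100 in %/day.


ln(W_f) = ln(1.49) = 0.39877612
ln(W_i) = ln(0.13) = -2.0402208
ln(W_f) - ln(W_i) = 0.39877612 - -2.0402208 = 2.4389969
SGR = 2.4389969 / 122 * 100 = 1.99918 %/day

1.99918 %/day


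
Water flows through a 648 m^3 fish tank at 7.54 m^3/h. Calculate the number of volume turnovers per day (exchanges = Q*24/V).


Daily flow volume = 7.54 m^3/h * 24 h = 180.96 m^3/day
Exchanges = daily flow / tank volume = 180.96 / 648 = 0.279259 exchanges/day

0.279259 exchanges/day


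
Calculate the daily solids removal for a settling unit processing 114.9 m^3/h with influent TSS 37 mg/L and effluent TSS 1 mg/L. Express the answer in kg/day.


Concentration drop: TSS_in - TSS_out = 37 - 1 = 36 mg/L
Hourly solids removed = Q * dTSS = 114.9 m^3/h * 36 mg/L = 4136.4 g/h  (m^3/h * mg/L = g/h)
Daily solids removed = 4136.4 * 24 = 99273.6 g/day
Convert g to kg: 99273.6 / 1000 = 99.2736 kg/day

99.2736 kg/day


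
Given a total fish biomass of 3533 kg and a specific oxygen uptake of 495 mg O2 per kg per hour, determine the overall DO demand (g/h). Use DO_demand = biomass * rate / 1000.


Total O2 consumption (mg/h) = 3533 kg * 495 mg/(kg*h) = 1748835 mg/h
Convert to g/h: 1748835 / 1000 = 1748.835 g/h

1748.835 g/h


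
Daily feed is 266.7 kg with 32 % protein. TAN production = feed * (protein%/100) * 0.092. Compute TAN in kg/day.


Protein in feed = 266.7 * 32/100 = 85.344 kg/day
TAN = protein * 0.092 = 85.344 * 0.092 = 7.851648 kg/day

7.851648 kg/day


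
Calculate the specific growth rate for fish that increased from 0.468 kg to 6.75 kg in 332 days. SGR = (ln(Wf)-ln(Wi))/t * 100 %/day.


ln(W_f) = ln(6.75) = 1.9095425
ln(W_i) = ln(0.468) = -0.75928698
ln(W_f) - ln(W_i) = 1.9095425 - -0.75928698 = 2.6688295
SGR = 2.6688295 / 332 * 100 = 0.803864 %/day

0.803864 %/day


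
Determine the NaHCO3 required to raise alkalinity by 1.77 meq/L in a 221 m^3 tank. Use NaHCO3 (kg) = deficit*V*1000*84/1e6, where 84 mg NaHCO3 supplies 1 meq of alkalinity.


Tank volume in L = 221 m^3 * 1000 = 221000 L
Total meq required = 1.77 meq/L * 221000 L = 391170 meq
NaHCO3 mass = 391170 meq * 84 mg/meq / 1e6 = 32.8583 kg

32.8583 kg


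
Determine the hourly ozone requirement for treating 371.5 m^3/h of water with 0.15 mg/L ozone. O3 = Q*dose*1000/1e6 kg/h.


O3 demand (mg/h) = Q * dose * 1000 = 371.5 * 0.15 * 1000 = 55725 mg/h
Convert mg to kg: 55725 / 1e6 = 0.055725 kg/h

0.055725 kg/h


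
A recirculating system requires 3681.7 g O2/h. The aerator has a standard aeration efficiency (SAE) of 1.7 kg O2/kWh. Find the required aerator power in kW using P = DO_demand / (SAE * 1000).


SAE in g O2/kWh = 1.7 * 1000 = 1700 g/kWh
P = DO_demand / SAE_g = 3681.7 / 1700 = 2.16571 kW

2.16571 kW


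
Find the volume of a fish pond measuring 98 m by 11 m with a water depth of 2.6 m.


Base area = L * W = 98 * 11 = 1078 m^2
Volume = area * depth = 1078 * 2.6 = 2802.8 m^3

2802.8 m^3


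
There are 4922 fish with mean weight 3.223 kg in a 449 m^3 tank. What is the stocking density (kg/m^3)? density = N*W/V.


Total biomass = 4922 fish * 3.223 kg = 15863.606 kg
Density = total biomass / volume = 15863.606 / 449 = 35.331 kg/m^3

35.331 kg/m^3


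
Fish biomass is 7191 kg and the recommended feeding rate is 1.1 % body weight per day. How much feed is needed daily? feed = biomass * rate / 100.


Feeding rate fraction = 1.1% / 100 = 0.011
Daily feed = 7191 kg * 0.011 = 79.101 kg/day

79.101 kg/day


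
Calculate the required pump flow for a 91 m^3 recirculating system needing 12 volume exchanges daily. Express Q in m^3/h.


Daily recirculation volume = 91 m^3 * 12 = 1092 m^3/day
Flow rate Q = daily volume / 24 h = 1092 / 24 = 45.5 m^3/h

45.5 m^3/h


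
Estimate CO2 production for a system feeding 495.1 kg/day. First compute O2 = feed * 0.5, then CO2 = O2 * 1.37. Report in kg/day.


O2 = 495.1 * 0.5 = 247.55
CO2 = 247.55 * 1.37 = 339.1435

339.1435 kg/day


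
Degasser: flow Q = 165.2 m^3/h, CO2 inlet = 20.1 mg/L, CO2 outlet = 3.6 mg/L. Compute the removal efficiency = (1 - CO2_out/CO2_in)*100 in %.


CO2_out / CO2_in = 3.6 / 20.1 = 0.17910448
Fraction remaining = 0.17910448
efficiency = (1 - 0.17910448) * 100 = 82.0896 %

82.0896 %


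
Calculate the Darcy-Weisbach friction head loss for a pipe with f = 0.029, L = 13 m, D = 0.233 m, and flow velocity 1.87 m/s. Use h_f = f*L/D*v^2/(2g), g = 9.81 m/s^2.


v^2 = 1.87^2 = 3.4969 m^2/s^2
L/D = 13/0.233 = 55.793991
h_f = f*(L/D)*v^2/(2g) = 0.029 * 55.793991 * 3.4969 / 19.62 = 0.288383 m

0.288383 m


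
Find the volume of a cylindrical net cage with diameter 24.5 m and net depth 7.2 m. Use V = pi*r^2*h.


r = d/2 = 24.5/2 = 12.25 m
Base area = pi*r^2 = pi*12.25^2 = 471.43525 m^2
Volume = 471.43525 * 7.2 = 3394.33 m^3

3394.33 m^3


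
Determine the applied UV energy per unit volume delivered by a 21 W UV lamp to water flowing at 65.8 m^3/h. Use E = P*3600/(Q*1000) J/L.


Energy delivered per hour = 21 W * 3600 s = 75600 J/h
Volume treated per hour = 65.8 m^3/h * 1000 = 65800 L/h
dose = 75600 / 65800 = 1.14894 J/L

1.14894 J/L


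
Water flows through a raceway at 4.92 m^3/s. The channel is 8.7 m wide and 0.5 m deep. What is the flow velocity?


Cross-sectional area = W * d = 8.7 * 0.5 = 4.35 m^2
Velocity = Q / A = 4.92 / 4.35 = 1.13103 m/s

1.13103 m/s


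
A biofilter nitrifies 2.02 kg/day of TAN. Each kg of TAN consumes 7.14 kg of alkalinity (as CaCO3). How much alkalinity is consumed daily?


Alkalinity factor: 7.14 kg CaCO3 consumed per kg TAN nitrified
alk = 2.02 kg TAN * 7.14 = 14.4228 kg CaCO3/day

14.4228 kg CaCO3/day


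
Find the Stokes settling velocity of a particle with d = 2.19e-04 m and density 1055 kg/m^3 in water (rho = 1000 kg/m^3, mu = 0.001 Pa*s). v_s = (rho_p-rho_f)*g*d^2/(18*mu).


Density difference: rho_p - rho_f = 1055 - 1000 = 55 kg/m^3
d^2 = (2.19e-04)^2 = 4.7961e-08 m^2
Numerator = (rho_p - rho_f) * g * d^2 = 55 * 9.81 * 4.7961e-08 = 2.5877358e-05
Denominator = 18 * mu = 18 * 0.001 = 0.018
v_s = 2.5877358e-05 / 0.018 = 0.00143763 m/s
Check: Re = rho_f * v_s * d / mu = 1000 * 0.00143763 * 2.19e-04 / 0.001 = 0.315 < 1, so Stokes' law applies.

0.00143763 m/s


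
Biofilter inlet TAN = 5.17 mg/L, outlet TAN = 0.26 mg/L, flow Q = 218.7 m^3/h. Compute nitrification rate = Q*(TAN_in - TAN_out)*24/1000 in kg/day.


Concentration drop: TAN_in - TAN_out = 5.17 - 0.26 = 4.91 mg/L
Hourly TAN removed = Q * dTAN = 218.7 m^3/h * 4.91 mg/L = 1073.817 g/h  (m^3/h * mg/L = g/h)
Daily TAN removed = 1073.817 * 24 = 25771.608 g/day
Convert to kg/day: 25771.608 / 1000 = 25.771608 kg/day

25.771608 kg/day


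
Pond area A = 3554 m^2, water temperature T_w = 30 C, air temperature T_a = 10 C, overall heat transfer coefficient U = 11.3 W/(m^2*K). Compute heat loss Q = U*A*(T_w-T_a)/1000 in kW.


Temperature difference dT = 30 - 10 = 20 K
Heat loss (W) = U * A * dT = 11.3 * 3554 * 20 = 803204 W
Convert to kW: 803204 / 1000 = 803.204 kW

803.204 kW


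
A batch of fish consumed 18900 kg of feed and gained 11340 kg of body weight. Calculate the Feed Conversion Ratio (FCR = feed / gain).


FCR = feed consumed / weight gained
FCR = 18900 kg / 11340 kg = 1.66667

1.66667


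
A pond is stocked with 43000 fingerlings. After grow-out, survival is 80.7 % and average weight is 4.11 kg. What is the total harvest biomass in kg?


Survivors = 43000 * 80.7/100 = 34701 fish
Harvest biomass = survivors * W_f = 34701 * 4.11 = 142621.11 kg

142621.11 kg


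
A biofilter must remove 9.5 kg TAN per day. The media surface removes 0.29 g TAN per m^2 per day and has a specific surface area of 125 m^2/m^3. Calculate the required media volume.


A = 9.5*1000 / 0.29 = 32758.621 m^2
V = 32758.621 / 125 = 262.069

262.069 m^3


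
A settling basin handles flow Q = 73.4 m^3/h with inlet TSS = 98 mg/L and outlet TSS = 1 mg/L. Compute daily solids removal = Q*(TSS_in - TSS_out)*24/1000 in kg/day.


Concentration drop: TSS_in - TSS_out = 98 - 1 = 97 mg/L
Hourly solids removed = Q * dTSS = 73.4 m^3/h * 97 mg/L = 7119.8 g/h  (m^3/h * mg/L = g/h)
Daily solids removed = 7119.8 * 24 = 170875.2 g/day
Convert g to kg: 170875.2 / 1000 = 170.8752 kg/day

170.8752 kg/day


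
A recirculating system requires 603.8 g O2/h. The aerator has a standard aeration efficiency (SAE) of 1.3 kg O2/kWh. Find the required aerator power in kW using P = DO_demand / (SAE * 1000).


SAE in g O2/kWh = 1.3 * 1000 = 1300 g/kWh
P = DO_demand / SAE_g = 603.8 / 1300 = 0.464462 kW

0.464462 kW


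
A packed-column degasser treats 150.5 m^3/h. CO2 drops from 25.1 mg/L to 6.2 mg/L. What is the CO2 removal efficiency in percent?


CO2_out / CO2_in = 6.2 / 25.1 = 0.24701195
Fraction remaining = 0.24701195
efficiency = (1 - 0.24701195) * 100 = 75.2988 %

75.2988 %


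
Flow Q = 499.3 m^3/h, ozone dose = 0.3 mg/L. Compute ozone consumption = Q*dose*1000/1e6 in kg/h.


O3 demand (mg/h) = Q * dose * 1000 = 499.3 * 0.3 * 1000 = 149790 mg/h
Convert mg to kg: 149790 / 1e6 = 0.14979 kg/h

0.14979 kg/h


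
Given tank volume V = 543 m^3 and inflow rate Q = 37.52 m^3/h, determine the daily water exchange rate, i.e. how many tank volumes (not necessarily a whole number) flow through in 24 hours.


Daily flow volume = 37.52 m^3/h * 24 h = 900.48 m^3/day
Exchanges = daily flow / tank volume = 900.48 / 543 = 1.65834 exchanges/day

1.65834 exchanges/day


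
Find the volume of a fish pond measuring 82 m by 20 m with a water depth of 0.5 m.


Base area = L * W = 82 * 20 = 1640 m^2
Volume = area * depth = 1640 * 0.5 = 820 m^3

820 m^3


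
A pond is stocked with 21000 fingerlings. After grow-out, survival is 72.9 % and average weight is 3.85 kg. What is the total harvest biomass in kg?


Survivors = 21000 * 72.9/100 = 15309 fish
Harvest biomass = survivors * W_f = 15309 * 3.85 = 58939.65 kg

58939.65 kg


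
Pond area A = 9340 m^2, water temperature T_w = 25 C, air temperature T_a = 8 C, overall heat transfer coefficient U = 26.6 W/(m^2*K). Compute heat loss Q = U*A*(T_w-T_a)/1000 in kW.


Temperature difference dT = 25 - 8 = 17 K
Heat loss (W) = U * A * dT = 26.6 * 9340 * 17 = 4223548 W
Convert to kW: 4223548 / 1000 = 4223.548 kW

4223.548 kW


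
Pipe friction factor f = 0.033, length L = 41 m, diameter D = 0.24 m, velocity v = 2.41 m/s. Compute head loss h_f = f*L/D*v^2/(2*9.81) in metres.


v^2 = 2.41^2 = 5.8081 m^2/s^2
L/D = 41/0.24 = 170.83333
h_f = f*(L/D)*v^2/(2g) = 0.033 * 170.83333 * 5.8081 / 19.62 = 1.66887 m

1.66887 m


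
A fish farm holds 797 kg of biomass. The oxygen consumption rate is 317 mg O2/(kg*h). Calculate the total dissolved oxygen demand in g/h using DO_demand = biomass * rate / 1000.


Total O2 consumption (mg/h) = 797 kg * 317 mg/(kg*h) = 252649 mg/h
Convert to g/h: 252649 / 1000 = 252.649 g/h

252.649 g/h


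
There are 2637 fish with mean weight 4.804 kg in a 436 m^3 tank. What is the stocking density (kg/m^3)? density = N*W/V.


Total biomass = 2637 fish * 4.804 kg = 12668.148 kg
Density = total biomass / volume = 12668.148 / 436 = 29.0554 kg/m^3

29.0554 kg/m^3


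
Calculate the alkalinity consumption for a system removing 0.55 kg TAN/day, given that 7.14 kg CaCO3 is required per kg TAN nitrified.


Alkalinity factor: 7.14 kg CaCO3 consumed per kg TAN nitrified
alk = 0.55 kg TAN * 7.14 = 3.927 kg CaCO3/day

3.927 kg CaCO3/day


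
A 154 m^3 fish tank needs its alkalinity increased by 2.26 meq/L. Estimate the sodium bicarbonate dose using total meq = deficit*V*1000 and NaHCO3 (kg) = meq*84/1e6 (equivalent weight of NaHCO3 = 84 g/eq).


Tank volume in L = 154 m^3 * 1000 = 154000 L
Total meq required = 2.26 meq/L * 154000 L = 348040 meq
NaHCO3 mass = 348040 meq * 84 mg/meq / 1e6 = 29.2354 kg

29.2354 kg


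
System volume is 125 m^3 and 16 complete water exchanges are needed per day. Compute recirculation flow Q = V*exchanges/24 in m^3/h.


Daily recirculation volume = 125 m^3 * 16 = 2000 m^3/day
Flow rate Q = daily volume / 24 h = 2000 / 24 = 83.3333 m^3/h

83.3333 m^3/h


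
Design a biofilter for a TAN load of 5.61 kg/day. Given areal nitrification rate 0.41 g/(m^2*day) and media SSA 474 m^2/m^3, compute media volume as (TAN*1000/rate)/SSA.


A = 5.61*1000 / 0.41 = 13682.927 m^2
V = 13682.927 / 474 = 28.8669

28.8669 m^3


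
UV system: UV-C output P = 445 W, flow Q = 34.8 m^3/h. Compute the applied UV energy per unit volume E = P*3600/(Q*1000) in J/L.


Energy delivered per hour = 445 W * 3600 s = 1602000 J/h
Volume treated per hour = 34.8 m^3/h * 1000 = 34800 L/h
dose = 1602000 / 34800 = 46.0345 J/L

46.0345 J/L


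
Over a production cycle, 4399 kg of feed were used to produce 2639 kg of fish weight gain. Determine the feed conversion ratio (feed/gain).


FCR = feed consumed / weight gained
FCR = 4399 kg / 2639 kg = 1.66692

1.66692


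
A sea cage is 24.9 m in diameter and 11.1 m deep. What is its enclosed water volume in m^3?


r = d/2 = 24.9/2 = 12.45 m
Base area = pi*r^2 = pi*12.45^2 = 486.95472 m^2
Volume = 486.95472 * 11.1 = 5405.2 m^3

5405.2 m^3


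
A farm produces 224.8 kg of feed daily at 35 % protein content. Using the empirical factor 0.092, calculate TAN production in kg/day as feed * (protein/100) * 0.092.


Protein in feed = 224.8 * 35/100 = 78.68 kg/day
TAN = protein * 0.092 = 78.68 * 0.092 = 7.23856 kg/day

7.23856 kg/day


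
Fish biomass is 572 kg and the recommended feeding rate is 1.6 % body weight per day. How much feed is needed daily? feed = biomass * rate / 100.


Feeding rate fraction = 1.6% / 100 = 0.016
Daily feed = 572 kg * 0.016 = 9.152 kg/day

9.152 kg/day


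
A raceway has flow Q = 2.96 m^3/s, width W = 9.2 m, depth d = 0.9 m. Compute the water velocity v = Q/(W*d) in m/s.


Cross-sectional area = W * d = 9.2 * 0.9 = 8.28 m^2
Velocity = Q / A = 2.96 / 8.28 = 0.357488 m/s

0.357488 m/s


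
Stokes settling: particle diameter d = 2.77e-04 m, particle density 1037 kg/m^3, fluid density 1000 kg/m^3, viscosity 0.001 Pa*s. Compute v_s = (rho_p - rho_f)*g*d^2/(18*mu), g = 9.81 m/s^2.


Density difference: rho_p - rho_f = 1037 - 1000 = 37 kg/m^3
d^2 = (2.77e-04)^2 = 7.6729e-08 m^2
Numerator = (rho_p - rho_f) * g * d^2 = 37 * 9.81 * 7.6729e-08 = 2.7850325e-05
Denominator = 18 * mu = 18 * 0.001 = 0.018
v_s = 2.7850325e-05 / 0.018 = 0.00154724 m/s
Check: Re = rho_f * v_s * d / mu = 1000 * 0.00154724 * 2.77e-04 / 0.001 = 0.429 < 1, so Stokes' law applies.

0.00154724 m/s


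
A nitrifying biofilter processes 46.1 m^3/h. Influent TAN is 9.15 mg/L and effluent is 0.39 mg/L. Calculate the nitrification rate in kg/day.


Concentration drop: TAN_in - TAN_out = 9.15 - 0.39 = 8.76 mg/L
Hourly TAN removed = Q * dTAN = 46.1 m^3/h * 8.76 mg/L = 403.836 g/h  (m^3/h * mg/L = g/h)
Daily TAN removed = 403.836 * 24 = 9692.064 g/day
Convert to kg/day: 9692.064 / 1000 = 9.692064 kg/day

9.692064 kg/day


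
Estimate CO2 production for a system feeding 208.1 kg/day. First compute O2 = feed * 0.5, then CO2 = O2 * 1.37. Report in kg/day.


O2 = 208.1 * 0.5 = 104.05
CO2 = 104.05 * 1.37 = 142.5485

142.5485 kg/day


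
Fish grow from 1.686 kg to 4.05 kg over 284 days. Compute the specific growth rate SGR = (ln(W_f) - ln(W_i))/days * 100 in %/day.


ln(W_f) = ln(4.05) = 1.3987169
ln(W_i) = ln(1.686) = 0.52235886
ln(W_f) - ln(W_i) = 1.3987169 - 0.52235886 = 0.87635804
SGR = 0.87635804 / 284 * 100 = 0.308577 %/day

0.308577 %/day


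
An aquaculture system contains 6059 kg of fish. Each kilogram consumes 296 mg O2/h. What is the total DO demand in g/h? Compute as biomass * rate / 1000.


Total O2 consumption (mg/h) = 6059 kg * 296 mg/(kg*h) = 1793464 mg/h
Convert to g/h: 1793464 / 1000 = 1793.464 g/h

1793.464 g/h


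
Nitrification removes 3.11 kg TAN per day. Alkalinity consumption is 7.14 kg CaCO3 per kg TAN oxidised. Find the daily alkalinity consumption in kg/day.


Alkalinity factor: 7.14 kg CaCO3 consumed per kg TAN nitrified
alk = 3.11 kg TAN * 7.14 = 22.2054 kg CaCO3/day

22.2054 kg CaCO3/day


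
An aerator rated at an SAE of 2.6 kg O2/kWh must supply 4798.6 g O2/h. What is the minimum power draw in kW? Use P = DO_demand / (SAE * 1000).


SAE in g O2/kWh = 2.6 * 1000 = 2600 g/kWh
P = DO_demand / SAE_g = 4798.6 / 2600 = 1.84562 kW

1.84562 kW


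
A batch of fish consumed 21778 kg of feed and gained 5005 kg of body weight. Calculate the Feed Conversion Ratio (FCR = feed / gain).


FCR = feed consumed / weight gained
FCR = 21778 kg / 5005 kg = 4.35125

4.35125


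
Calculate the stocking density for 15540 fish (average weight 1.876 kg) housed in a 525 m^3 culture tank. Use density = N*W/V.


Total biomass = 15540 fish * 1.876 kg = 29153.04 kg
Density = total biomass / volume = 29153.04 / 525 = 55.5296 kg/m^3

55.5296 kg/m^3


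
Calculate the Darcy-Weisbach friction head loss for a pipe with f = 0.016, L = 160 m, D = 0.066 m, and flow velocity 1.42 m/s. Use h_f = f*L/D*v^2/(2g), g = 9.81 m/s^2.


v^2 = 1.42^2 = 2.0164 m^2/s^2
L/D = 160/0.066 = 2424.2424
h_f = f*(L/D)*v^2/(2g) = 0.016 * 2424.2424 * 2.0164 / 19.62 = 3.98633 m

3.98633 m


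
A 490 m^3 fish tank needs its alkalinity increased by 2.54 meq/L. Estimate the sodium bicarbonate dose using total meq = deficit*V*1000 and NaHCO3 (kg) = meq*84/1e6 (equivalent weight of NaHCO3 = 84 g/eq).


Tank volume in L = 490 m^3 * 1000 = 490000 L
Total meq required = 2.54 meq/L * 490000 L = 1244600 meq
NaHCO3 mass = 1244600 meq * 84 mg/meq / 1e6 = 104.546 kg

104.546 kg


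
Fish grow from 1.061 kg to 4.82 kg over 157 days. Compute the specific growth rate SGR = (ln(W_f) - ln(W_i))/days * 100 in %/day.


ln(W_f) = ln(4.82) = 1.5727739
ln(W_i) = ln(1.061) = 0.05921186
ln(W_f) - ln(W_i) = 1.5727739 - 0.05921186 = 1.513562
SGR = 1.513562 / 157 * 100 = 0.964052 %/day

0.964052 %/day


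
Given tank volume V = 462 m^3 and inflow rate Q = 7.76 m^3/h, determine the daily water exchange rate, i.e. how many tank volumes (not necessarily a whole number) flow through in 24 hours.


Daily flow volume = 7.76 m^3/h * 24 h = 186.24 m^3/day
Exchanges = daily flow / tank volume = 186.24 / 462 = 0.403117 exchanges/day

0.403117 exchanges/day


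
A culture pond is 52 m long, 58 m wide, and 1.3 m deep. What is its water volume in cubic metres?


Base area = L * W = 52 * 58 = 3016 m^2
Volume = area * depth = 3016 * 1.3 = 3920.8 m^3

3920.8 m^3


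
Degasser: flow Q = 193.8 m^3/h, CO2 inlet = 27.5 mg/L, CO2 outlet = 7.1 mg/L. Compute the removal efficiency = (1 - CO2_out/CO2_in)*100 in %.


CO2_out / CO2_in = 7.1 / 27.5 = 0.25818182
Fraction remaining = 0.25818182
efficiency = (1 - 0.25818182) * 100 = 74.1818 %

74.1818 %


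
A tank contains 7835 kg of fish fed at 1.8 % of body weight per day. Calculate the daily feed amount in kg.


Feeding rate fraction = 1.8% / 100 = 0.018
Daily feed = 7835 kg * 0.018 = 141.03 kg/day

141.03 kg/day


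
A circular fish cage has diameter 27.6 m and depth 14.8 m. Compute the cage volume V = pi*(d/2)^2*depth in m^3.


r = d/2 = 27.6/2 = 13.8 m
Base area = pi*r^2 = pi*13.8^2 = 598.2849 m^2
Volume = 598.2849 * 14.8 = 8854.62 m^3

8854.62 m^3


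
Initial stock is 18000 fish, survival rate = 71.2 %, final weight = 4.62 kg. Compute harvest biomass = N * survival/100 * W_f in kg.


Survivors = 18000 * 71.2/100 = 12816 fish
Harvest biomass = survivors * W_f = 12816 * 4.62 = 59209.92 kg

59209.92 kg


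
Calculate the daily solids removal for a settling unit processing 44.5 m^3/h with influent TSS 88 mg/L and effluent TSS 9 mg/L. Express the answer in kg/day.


Concentration drop: TSS_in - TSS_out = 88 - 9 = 79 mg/L
Hourly solids removed = Q * dTSS = 44.5 m^3/h * 79 mg/L = 3515.5 g/h  (m^3/h * mg/L = g/h)
Daily solids removed = 3515.5 * 24 = 84372 g/day
Convert g to kg: 84372 / 1000 = 84.372 kg/day

84.372 kg/day


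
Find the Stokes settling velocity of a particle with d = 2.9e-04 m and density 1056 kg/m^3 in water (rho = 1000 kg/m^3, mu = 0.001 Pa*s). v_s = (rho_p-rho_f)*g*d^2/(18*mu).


Density difference: rho_p - rho_f = 1056 - 1000 = 56 kg/m^3
d^2 = (2.9e-04)^2 = 8.41e-08 m^2
Numerator = (rho_p - rho_f) * g * d^2 = 56 * 9.81 * 8.41e-08 = 4.6201176e-05
Denominator = 18 * mu = 18 * 0.001 = 0.018
v_s = 4.6201176e-05 / 0.018 = 0.00256673 m/s
Check: Re = rho_f * v_s * d / mu = 1000 * 0.00256673 * 2.9e-04 / 0.001 = 0.744 < 1, so Stokes' law applies.

0.00256673 m/s


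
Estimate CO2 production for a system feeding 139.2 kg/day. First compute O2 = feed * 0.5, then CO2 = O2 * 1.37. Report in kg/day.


O2 = 139.2 * 0.5 = 69.6
CO2 = 69.6 * 1.37 = 95.352

95.352 kg/day


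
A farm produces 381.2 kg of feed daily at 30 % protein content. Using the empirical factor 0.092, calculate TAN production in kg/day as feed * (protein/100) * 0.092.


Protein in feed = 381.2 * 30/100 = 114.36 kg/day
TAN = protein * 0.092 = 114.36 * 0.092 = 10.52112 kg/day

10.52112 kg/day


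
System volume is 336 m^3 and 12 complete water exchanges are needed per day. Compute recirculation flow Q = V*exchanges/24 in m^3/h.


Daily recirculation volume = 336 m^3 * 12 = 4032 m^3/day
Flow rate Q = daily volume / 24 h = 4032 / 24 = 168 m^3/h

168 m^3/h


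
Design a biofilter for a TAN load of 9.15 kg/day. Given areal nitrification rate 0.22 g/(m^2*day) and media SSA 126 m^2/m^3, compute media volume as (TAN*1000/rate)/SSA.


A = 9.15*1000 / 0.22 = 41590.909 m^2
V = 41590.909 / 126 = 330.087

330.087 m^3


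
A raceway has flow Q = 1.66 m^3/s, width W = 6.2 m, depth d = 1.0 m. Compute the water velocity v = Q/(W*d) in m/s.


Cross-sectional area = W * d = 6.2 * 1.0 = 6.2 m^2
Velocity = Q / A = 1.66 / 6.2 = 0.267742 m/s

0.267742 m/s


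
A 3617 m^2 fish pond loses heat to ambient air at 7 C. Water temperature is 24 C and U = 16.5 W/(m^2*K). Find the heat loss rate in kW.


Temperature difference dT = 24 - 7 = 17 K
Heat loss (W) = U * A * dT = 16.5 * 3617 * 17 = 1014568.5 W
Convert to kW: 1014568.5 / 1000 = 1014.5685 kW

1014.5685 kW


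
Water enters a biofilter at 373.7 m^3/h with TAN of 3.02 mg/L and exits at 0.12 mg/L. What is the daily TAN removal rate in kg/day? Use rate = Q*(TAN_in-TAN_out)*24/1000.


Concentration drop: TAN_in - TAN_out = 3.02 - 0.12 = 2.9 mg/L
Hourly TAN removed = Q * dTAN = 373.7 m^3/h * 2.9 mg/L = 1083.73 g/h  (m^3/h * mg/L = g/h)
Daily TAN removed = 1083.73 * 24 = 26009.52 g/day
Convert to kg/day: 26009.52 / 1000 = 26.00952 kg/day

26.00952 kg/day


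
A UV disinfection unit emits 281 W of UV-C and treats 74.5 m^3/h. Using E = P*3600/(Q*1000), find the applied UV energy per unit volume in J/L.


Energy delivered per hour = 281 W * 3600 s = 1011600 J/h
Volume treated per hour = 74.5 m^3/h * 1000 = 74500 L/h
dose = 1011600 / 74500 = 13.5785 J/L

13.5785 J/L


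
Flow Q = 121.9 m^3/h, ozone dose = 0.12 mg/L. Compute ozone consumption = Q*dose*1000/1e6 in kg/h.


O3 demand (mg/h) = Q * dose * 1000 = 121.9 * 0.12 * 1000 = 14628 mg/h
Convert mg to kg: 14628 / 1e6 = 0.014628 kg/h

0.014628 kg/h


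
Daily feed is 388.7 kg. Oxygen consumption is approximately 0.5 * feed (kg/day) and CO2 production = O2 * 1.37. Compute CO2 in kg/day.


O2 = 388.7 * 0.5 = 194.35
CO2 = 194.35 * 1.37 = 266.2595

266.2595 kg/day


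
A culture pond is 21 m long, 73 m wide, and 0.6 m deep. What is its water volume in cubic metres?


Base area = L * W = 21 * 73 = 1533 m^2
Volume = area * depth = 1533 * 0.6 = 919.8 m^3

919.8 m^3


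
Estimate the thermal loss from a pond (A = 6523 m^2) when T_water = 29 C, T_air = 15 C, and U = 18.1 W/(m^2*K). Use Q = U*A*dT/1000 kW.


Temperature difference dT = 29 - 15 = 14 K
Heat loss (W) = U * A * dT = 18.1 * 6523 * 14 = 1652928.2 W
Convert to kW: 1652928.2 / 1000 = 1652.9282 kW

1652.9282 kW


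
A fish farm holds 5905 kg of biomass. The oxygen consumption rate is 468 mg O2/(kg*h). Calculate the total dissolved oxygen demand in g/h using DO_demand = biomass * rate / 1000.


Total O2 consumption (mg/h) = 5905 kg * 468 mg/(kg*h) = 2763540 mg/h
Convert to g/h: 2763540 / 1000 = 2763.54 g/h

2763.54 g/h


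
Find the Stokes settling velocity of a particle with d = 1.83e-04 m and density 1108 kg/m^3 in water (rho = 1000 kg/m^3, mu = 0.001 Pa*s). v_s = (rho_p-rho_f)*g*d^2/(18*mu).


Density difference: rho_p - rho_f = 1108 - 1000 = 108 kg/m^3
d^2 = (1.83e-04)^2 = 3.3489e-08 m^2
Numerator = (rho_p - rho_f) * g * d^2 = 108 * 9.81 * 3.3489e-08 = 3.5480926e-05
Denominator = 18 * mu = 18 * 0.001 = 0.018
v_s = 3.5480926e-05 / 0.018 = 0.00197116 m/s
Check: Re = rho_f * v_s * d / mu = 1000 * 0.00197116 * 1.83e-04 / 0.001 = 0.361 < 1, so Stokes' law applies.

0.00197116 m/s


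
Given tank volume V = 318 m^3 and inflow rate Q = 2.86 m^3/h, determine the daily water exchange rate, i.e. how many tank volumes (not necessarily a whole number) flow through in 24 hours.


Daily flow volume = 2.86 m^3/h * 24 h = 68.64 m^3/day
Exchanges = daily flow / tank volume = 68.64 / 318 = 0.215849 exchanges/day

0.215849 exchanges/day


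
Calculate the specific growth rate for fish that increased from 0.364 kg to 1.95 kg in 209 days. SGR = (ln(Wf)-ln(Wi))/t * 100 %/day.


ln(W_f) = ln(1.95) = 0.66782937
ln(W_i) = ln(0.364) = -1.0106014
ln(W_f) - ln(W_i) = 0.66782937 - -1.0106014 = 1.6784308
SGR = 1.6784308 / 209 * 100 = 0.803077 %/day

0.803077 %/day


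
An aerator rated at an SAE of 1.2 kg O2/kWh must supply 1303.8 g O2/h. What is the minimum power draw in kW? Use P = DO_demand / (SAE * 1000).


SAE in g O2/kWh = 1.2 * 1000 = 1200 g/kWh
P = DO_demand / SAE_g = 1303.8 / 1200 = 1.0865 kW

1.0865 kW


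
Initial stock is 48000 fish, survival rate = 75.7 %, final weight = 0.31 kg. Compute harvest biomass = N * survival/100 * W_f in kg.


Survivors = 48000 * 75.7/100 = 36336 fish
Harvest biomass = survivors * W_f = 36336 * 0.31 = 11264.16 kg

11264.16 kg


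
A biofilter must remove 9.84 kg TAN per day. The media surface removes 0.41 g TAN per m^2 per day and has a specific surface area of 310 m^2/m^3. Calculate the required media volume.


A = 9.84*1000 / 0.41 = 24000 m^2
V = 24000 / 310 = 77.4194

77.4194 m^3


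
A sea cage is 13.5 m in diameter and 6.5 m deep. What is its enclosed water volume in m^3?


r = d/2 = 13.5/2 = 6.75 m
Base area = pi*r^2 = pi*6.75^2 = 143.13882 m^2
Volume = 143.13882 * 6.5 = 930.402 m^3

930.402 m^3


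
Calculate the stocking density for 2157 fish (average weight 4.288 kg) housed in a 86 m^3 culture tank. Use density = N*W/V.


Total biomass = 2157 fish * 4.288 kg = 9249.216 kg
Density = total biomass / volume = 9249.216 / 86 = 107.549 kg/m^3

107.549 kg/m^3


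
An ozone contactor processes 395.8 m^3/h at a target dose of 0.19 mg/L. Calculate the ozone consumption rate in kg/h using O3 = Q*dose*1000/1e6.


O3 demand (mg/h) = Q * dose * 1000 = 395.8 * 0.19 * 1000 = 75202 mg/h
Convert mg to kg: 75202 / 1e6 = 0.075202 kg/h

0.075202 kg/h


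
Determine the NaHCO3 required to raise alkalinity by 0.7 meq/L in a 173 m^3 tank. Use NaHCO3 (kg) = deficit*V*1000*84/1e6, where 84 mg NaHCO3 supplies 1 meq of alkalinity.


Tank volume in L = 173 m^3 * 1000 = 173000 L
Total meq required = 0.7 meq/L * 173000 L = 121100 meq
NaHCO3 mass = 121100 meq * 84 mg/meq / 1e6 = 10.1724 kg

10.1724 kg


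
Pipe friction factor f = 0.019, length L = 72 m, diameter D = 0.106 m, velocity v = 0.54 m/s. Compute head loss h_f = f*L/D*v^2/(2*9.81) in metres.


v^2 = 0.54^2 = 0.2916 m^2/s^2
L/D = 72/0.106 = 679.24528
h_f = f*(L/D)*v^2/(2g) = 0.019 * 679.24528 * 0.2916 / 19.62 = 0.191809 m

0.191809 m


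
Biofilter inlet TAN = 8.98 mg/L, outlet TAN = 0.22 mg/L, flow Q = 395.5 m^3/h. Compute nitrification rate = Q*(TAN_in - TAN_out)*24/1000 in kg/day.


Concentration drop: TAN_in - TAN_out = 8.98 - 0.22 = 8.76 mg/L
Hourly TAN removed = Q * dTAN = 395.5 m^3/h * 8.76 mg/L = 3464.58 g/h  (m^3/h * mg/L = g/h)
Daily TAN removed = 3464.58 * 24 = 83149.92 g/day
Convert to kg/day: 83149.92 / 1000 = 83.14992 kg/day

83.14992 kg/day


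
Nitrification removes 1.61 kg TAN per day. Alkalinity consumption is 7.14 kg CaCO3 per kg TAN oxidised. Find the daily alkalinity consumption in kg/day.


Alkalinity factor: 7.14 kg CaCO3 consumed per kg TAN nitrified
alk = 1.61 kg TAN * 7.14 = 11.4954 kg CaCO3/day

11.4954 kg CaCO3/day


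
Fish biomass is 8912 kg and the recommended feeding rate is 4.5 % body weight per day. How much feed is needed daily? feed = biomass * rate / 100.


Feeding rate fraction = 4.5% / 100 = 0.045
Daily feed = 8912 kg * 0.045 = 401.04 kg/day

401.04 kg/day


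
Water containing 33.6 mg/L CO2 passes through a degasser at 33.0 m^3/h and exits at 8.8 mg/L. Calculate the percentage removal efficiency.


CO2_out / CO2_in = 8.8 / 33.6 = 0.26190476
Fraction remaining = 0.26190476
efficiency = (1 - 0.26190476) * 100 = 73.8095 %

73.8095 %


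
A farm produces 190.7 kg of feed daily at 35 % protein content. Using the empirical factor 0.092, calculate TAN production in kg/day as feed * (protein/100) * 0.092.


Protein in feed = 190.7 * 35/100 = 66.745 kg/day
TAN = protein * 0.092 = 66.745 * 0.092 = 6.14054 kg/day

6.14054 kg/day


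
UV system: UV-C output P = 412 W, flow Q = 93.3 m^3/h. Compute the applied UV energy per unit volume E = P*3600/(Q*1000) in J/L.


Energy delivered per hour = 412 W * 3600 s = 1483200 J/h
Volume treated per hour = 93.3 m^3/h * 1000 = 93300 L/h
dose = 1483200 / 93300 = 15.8971 J/L

15.8971 J/L


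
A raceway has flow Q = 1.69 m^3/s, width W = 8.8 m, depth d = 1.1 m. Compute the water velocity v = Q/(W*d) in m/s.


Cross-sectional area = W * d = 8.8 * 1.1 = 9.68 m^2
Velocity = Q / A = 1.69 / 9.68 = 0.174587 m/s

0.174587 m/s


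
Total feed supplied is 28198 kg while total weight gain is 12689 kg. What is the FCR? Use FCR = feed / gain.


FCR = feed consumed / weight gained
FCR = 28198 kg / 12689 kg = 2.22224

2.22224


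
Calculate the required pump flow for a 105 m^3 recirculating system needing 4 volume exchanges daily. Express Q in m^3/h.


Daily recirculation volume = 105 m^3 * 4 = 420 m^3/day
Flow rate Q = daily volume / 24 h = 420 / 24 = 17.5 m^3/h

17.5 m^3/h


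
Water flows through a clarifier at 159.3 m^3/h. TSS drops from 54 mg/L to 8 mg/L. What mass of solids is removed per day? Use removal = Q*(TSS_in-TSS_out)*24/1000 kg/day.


Concentration drop: TSS_in - TSS_out = 54 - 8 = 46 mg/L
Hourly solids removed = Q * dTSS = 159.3 m^3/h * 46 mg/L = 7327.8 g/h  (m^3/h * mg/L = g/h)
Daily solids removed = 7327.8 * 24 = 175867.2 g/day
Convert g to kg: 175867.2 / 1000 = 175.8672 kg/day

175.8672 kg/day


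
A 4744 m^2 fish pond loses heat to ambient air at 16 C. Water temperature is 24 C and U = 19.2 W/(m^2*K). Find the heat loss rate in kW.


Temperature difference dT = 24 - 16 = 8 K
Heat loss (W) = U * A * dT = 19.2 * 4744 * 8 = 728678.4 W
Convert to kW: 728678.4 / 1000 = 728.6784 kW

728.6784 kW


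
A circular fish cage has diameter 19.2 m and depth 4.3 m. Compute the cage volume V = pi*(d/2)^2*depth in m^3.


r = d/2 = 19.2/2 = 9.6 m
Base area = pi*r^2 = pi*9.6^2 = 289.52918 m^2
Volume = 289.52918 * 4.3 = 1244.98 m^3

1244.98 m^3


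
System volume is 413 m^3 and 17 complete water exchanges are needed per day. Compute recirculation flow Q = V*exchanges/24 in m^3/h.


Daily recirculation volume = 413 m^3 * 17 = 7021 m^3/day
Flow rate Q = daily volume / 24 h = 7021 / 24 = 292.542 m^3/h

292.542 m^3/h


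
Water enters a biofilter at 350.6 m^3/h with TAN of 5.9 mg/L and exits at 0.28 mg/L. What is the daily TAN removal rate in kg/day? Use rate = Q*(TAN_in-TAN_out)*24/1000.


Concentration drop: TAN_in - TAN_out = 5.9 - 0.28 = 5.62 mg/L
Hourly TAN removed = Q * dTAN = 350.6 m^3/h * 5.62 mg/L = 1970.372 g/h  (m^3/h * mg/L = g/h)
Daily TAN removed = 1970.372 * 24 = 47288.928 g/day
Convert to kg/day: 47288.928 / 1000 = 47.288928 kg/day

47.288928 kg/day


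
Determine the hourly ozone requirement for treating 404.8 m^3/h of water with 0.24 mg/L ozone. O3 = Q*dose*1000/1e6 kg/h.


O3 demand (mg/h) = Q * dose * 1000 = 404.8 * 0.24 * 1000 = 97152 mg/h
Convert mg to kg: 97152 / 1e6 = 0.097152 kg/h

0.097152 kg/h


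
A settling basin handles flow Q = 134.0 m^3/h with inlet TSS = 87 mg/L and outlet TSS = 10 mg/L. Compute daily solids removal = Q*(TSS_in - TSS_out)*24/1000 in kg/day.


Concentration drop: TSS_in - TSS_out = 87 - 10 = 77 mg/L
Hourly solids removed = Q * dTSS = 134.0 m^3/h * 77 mg/L = 10318 g/h  (m^3/h * mg/L = g/h)
Daily solids removed = 10318 * 24 = 247632 g/day
Convert g to kg: 247632 / 1000 = 247.632 kg/day

247.632 kg/day


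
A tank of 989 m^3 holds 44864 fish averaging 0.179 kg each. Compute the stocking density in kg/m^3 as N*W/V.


Total biomass = 44864 fish * 0.179 kg = 8030.656 kg
Density = total biomass / volume = 8030.656 / 989 = 8.11998 kg/m^3

8.11998 kg/m^3


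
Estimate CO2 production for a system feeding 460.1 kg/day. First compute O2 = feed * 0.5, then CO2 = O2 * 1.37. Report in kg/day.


O2 = 460.1 * 0.5 = 230.05
CO2 = 230.05 * 1.37 = 315.1685

315.1685 kg/day


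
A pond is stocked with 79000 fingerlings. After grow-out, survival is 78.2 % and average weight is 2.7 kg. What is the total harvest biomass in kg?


Survivors = 79000 * 78.2/100 = 61778 fish
Harvest biomass = survivors * W_f = 61778 * 2.7 = 166800.6 kg

166800.6 kg
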